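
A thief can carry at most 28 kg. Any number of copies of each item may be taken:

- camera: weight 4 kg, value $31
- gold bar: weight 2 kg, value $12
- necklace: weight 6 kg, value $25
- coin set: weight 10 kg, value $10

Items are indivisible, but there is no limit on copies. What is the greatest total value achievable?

Best value-per-unit is camera at 31/4, and filling with it alone uses weight 7×4=28. No mix of the others beats 7×31 = 217.

$217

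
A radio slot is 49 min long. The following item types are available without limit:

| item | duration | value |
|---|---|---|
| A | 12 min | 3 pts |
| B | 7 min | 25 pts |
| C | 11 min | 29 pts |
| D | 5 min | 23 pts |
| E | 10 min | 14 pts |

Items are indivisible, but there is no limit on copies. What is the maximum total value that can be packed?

Best value-per-unit is D at 23/5; filling with it alone gives 9×23 = 207.
Optimal mix: 2×B + 7×D → duration 49, value 211.

211 pts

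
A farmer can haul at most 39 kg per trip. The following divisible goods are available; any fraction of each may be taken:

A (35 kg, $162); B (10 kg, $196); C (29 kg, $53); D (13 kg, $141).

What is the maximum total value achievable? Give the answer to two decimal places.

411.06

Take in order of value per unit:
- B (196/10 per unit): all 10 → value 196, running total 196.00
- D (141/13 per unit): all 13 → value 141, running total 337.00
- A (162/35 per unit): 16 of 35 → value 16×162/35 = 74.0571, running total 411.06
Total 411.06.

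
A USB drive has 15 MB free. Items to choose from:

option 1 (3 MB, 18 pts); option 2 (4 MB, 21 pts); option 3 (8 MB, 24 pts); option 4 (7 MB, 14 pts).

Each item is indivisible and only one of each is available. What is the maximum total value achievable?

63 pts

This is a 0/1 knapsack; check combinations near the capacity.
- option 1+option 2+option 3: size 3+4+8=15, value 18+21+24=63
- option 1+option 2+option 4: size 3+4+7=14, value 18+21+14=53
- option 2+option 3: size 4+8=12, value 21+24=45
- option 1+option 3: size 3+8=11, value 18+24=42
Best: 63 pts.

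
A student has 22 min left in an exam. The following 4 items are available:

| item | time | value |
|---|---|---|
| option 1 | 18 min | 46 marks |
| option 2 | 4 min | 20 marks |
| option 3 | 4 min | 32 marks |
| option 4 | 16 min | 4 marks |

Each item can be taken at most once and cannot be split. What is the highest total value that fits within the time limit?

78 marks

Check high-value combinations within 22 min:
- option 1+option 3: time 18+4=22, value 46+32=78
- option 1+option 2: time 18+4=22, value 46+20=66
- option 2+option 3: time 4+4=8, value 20+32=52
Best: 78 marks.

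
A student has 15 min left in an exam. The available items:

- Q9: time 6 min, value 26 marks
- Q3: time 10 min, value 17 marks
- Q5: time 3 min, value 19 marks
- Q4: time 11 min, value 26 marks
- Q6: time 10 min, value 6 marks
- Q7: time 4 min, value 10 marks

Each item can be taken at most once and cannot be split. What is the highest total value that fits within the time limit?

55 marks

Check high-value combinations within 15 min:
- Q9+Q5+Q7: time 6+3+4=13, value 26+19+10=55
- Q9+Q5: time 6+3=9, value 26+19=45
- Q5+Q4: time 3+11=14, value 19+26=45
Best: 55 marks.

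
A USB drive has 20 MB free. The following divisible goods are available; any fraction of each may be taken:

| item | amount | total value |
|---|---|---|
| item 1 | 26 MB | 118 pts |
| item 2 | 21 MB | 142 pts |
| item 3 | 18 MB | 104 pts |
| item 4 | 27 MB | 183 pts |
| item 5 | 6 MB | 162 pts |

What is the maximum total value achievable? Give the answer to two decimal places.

Take in order of value per unit:
- item 5 (162/6 per unit): all 6 → value 162, running total 162.00
- item 4 (183/27 per unit): 14 of 27 → value 14×183/27 = 94.8889, running total 256.89
Total 256.89.

256.89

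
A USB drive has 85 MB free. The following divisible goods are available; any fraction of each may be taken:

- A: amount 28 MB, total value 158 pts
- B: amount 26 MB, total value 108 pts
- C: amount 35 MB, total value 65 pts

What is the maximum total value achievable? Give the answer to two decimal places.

Take in order of value per unit:
- A (158/28 per unit): all 28 → value 158, running total 158.00
- B (108/26 per unit): all 26 → value 108, running total 266.00
- C (65/35 per unit): 31 of 35 → value 31×65/35 = 57.5714, running total 323.57
Total 323.57.

323.57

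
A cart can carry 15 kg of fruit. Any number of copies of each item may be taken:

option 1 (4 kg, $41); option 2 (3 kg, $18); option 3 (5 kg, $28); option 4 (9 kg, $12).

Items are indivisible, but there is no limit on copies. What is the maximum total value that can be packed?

$141

Best value-per-unit is option 1 at 41/4; filling with it alone gives 3×41 = 123.
Optimal mix: 3×option 1 + 1×option 2 → weight 15, value 141.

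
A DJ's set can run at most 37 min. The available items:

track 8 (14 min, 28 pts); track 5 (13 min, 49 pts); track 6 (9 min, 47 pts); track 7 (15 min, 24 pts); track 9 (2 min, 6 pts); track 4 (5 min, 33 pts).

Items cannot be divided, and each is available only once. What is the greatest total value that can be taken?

Check high-value combinations within 37 min:
- track 5+track 6+track 9+track 4: duration 13+9+2+5=29, value 49+47+6+33=135
- track 5+track 6+track 4: duration 13+9+5=27, value 49+47+33=129
- track 8+track 5+track 6: duration 14+13+9=36, value 28+49+47=124
- track 5+track 6+track 7: duration 13+9+15=37, value 49+47+24=120
- track 8+track 5+track 9+track 4: duration 14+13+2+5=34, value 28+49+6+33=116
Best: 135 pts.

135 pts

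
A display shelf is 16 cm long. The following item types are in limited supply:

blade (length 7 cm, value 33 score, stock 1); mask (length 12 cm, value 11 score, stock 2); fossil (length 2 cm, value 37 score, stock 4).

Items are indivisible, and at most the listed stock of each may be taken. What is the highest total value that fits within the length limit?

181 score

Top feasible selections:
- 1×blade + 4×fossil: length 15, value 181
- 4×fossil: length 8, value 148
Best: 181 score.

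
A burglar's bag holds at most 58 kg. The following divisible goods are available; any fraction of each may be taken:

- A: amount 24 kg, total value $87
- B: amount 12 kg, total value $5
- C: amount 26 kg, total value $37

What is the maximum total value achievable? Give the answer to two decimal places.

127.33

Take in order of value per unit:
- A (87/24 per unit): all 24 → value 87, running total 87.00
- C (37/26 per unit): all 26 → value 37, running total 124.00
- B (5/12 per unit): 8 of 12 → value 8×5/12 = 3.3333, running total 127.33
Total 127.33.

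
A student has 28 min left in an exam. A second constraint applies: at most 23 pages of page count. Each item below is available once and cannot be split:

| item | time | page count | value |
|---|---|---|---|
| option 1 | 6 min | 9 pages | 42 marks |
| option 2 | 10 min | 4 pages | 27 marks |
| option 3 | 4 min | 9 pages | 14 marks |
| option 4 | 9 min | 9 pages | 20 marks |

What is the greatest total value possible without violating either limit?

89 marks

Feasible sets respecting both limits:
- option 1+option 2+option 4: time 25, page count 22, value 89
- option 1+option 2+option 3: time 20, page count 22, value 83
- option 1+option 2: time 16, page count 13, value 69
Best: 89 marks.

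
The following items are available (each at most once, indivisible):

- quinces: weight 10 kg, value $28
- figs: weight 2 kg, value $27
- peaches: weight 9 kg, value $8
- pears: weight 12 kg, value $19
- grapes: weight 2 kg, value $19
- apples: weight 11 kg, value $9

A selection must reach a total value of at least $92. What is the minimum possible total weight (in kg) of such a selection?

26

Subsets with value ≥ 92, sorted by total weight:
- quinces+figs+pears+grapes: weight 26, value 93
- quinces+figs+peaches+pears+grapes: weight 35, value 101
- quinces+figs+pears+grapes+apples: weight 37, value 102
- quinces+figs+peaches+pears+grapes+apples: weight 46, value 110
Minimum weight: 26 kg.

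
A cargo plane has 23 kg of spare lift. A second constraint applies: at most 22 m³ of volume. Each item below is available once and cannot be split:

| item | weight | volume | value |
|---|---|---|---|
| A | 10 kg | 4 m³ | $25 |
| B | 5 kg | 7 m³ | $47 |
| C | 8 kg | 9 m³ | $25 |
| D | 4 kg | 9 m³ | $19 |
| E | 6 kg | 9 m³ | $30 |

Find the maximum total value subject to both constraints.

$102

Feasible sets respecting both limits:
- A+B+E: weight 21, volume 20, value 102
- A+B+C: weight 23, volume 20, value 97
- A+B+D: weight 19, volume 20, value 91
Best: $102.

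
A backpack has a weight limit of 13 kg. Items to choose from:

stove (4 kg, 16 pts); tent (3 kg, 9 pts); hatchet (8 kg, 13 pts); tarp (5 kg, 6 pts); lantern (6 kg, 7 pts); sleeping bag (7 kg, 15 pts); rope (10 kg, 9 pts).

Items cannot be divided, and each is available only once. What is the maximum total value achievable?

32 pts

This is a 0/1 knapsack; check combinations near the capacity.
- stove+tent+lantern: weight 4+3+6=13, value 16+9+7=32
- stove+sleeping bag: weight 4+7=11, value 16+15=31
- stove+tent+tarp: weight 4+3+5=12, value 16+9+6=31
Best: 32 pts.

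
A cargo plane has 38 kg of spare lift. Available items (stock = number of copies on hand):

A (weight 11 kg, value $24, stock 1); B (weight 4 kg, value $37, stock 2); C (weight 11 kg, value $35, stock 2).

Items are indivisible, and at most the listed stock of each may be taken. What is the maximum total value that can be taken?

Top feasible selections:
- 2×B + 2×C: weight 30, value 144
- 1×A + 2×B + 1×C: weight 30, value 133
- 1×A + 1×B + 2×C: weight 37, value 131
- 2×B + 1×C: weight 19, value 109
Best: $144.

$144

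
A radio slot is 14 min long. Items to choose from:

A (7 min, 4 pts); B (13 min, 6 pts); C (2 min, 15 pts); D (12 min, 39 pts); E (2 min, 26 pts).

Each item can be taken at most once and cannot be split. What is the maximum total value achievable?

65 pts

This is a 0/1 knapsack; check combinations near the capacity.
- D+E: duration 12+2=14, value 39+26=65
- C+D: duration 2+12=14, value 15+39=54
- A+C+E: duration 7+2+2=11, value 4+15+26=45
- C+E: duration 2+2=4, value 15+26=41
Best: 65 pts.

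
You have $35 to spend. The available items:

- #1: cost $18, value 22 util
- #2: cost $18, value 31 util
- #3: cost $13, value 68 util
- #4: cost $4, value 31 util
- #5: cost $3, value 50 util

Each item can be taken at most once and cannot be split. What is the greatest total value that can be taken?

Check high-value combinations within $35:
- #3+#4+#5: cost 13+4+3=20, value 68+31+50=149
- #2+#3+#5: cost 18+13+3=34, value 31+68+50=149
- #1+#3+#5: cost 18+13+3=34, value 22+68+50=140
Best: 149 util.

149 util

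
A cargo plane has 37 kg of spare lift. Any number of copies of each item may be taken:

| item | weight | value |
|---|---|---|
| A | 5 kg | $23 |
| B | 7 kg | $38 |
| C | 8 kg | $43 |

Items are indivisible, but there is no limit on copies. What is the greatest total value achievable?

Best value-per-unit is B at 38/7; filling with it alone gives 5×38 = 190.
Optimal mix: 3×B + 2×C → weight 37, value 200.

$200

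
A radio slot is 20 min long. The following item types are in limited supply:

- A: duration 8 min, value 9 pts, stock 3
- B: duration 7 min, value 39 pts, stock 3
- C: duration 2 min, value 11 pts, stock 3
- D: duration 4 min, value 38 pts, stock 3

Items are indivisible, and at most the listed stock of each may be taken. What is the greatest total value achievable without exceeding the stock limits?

153 pts

Best selections within duration 20 and stock limits:
- 1×B + 3×D: duration 19, value 153
- 3×C + 3×D: duration 18, value 147
- 1×B + 2×C + 2×D: duration 19, value 137
- 2×C + 3×D: duration 16, value 136
Best: 153 pts.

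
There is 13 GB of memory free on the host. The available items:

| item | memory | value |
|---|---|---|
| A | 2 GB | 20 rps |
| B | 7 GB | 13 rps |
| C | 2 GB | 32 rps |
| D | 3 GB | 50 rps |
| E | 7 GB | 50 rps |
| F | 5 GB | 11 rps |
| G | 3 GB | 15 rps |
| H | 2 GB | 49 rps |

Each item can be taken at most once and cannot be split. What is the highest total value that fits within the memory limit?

166 rps

Check high-value combinations within 13 GB:
- A+C+D+G+H: memory 2+2+3+3+2=12, value 20+32+50+15+49=166
- A+C+D+H: memory 2+2+3+2=9, value 20+32+50+49=151
- A+C+E+H: memory 2+2+7+2=13, value 20+32+50+49=151
- D+E+H: memory 3+7+2=12, value 50+50+49=149
Best: 166 rps.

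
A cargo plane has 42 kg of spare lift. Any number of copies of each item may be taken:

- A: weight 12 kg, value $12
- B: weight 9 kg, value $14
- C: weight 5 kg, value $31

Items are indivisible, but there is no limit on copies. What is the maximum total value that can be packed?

Best value-per-unit is C at 31/5, and filling with it alone uses weight 8×5=40. No mix of the others beats 8×31 = 248.

$248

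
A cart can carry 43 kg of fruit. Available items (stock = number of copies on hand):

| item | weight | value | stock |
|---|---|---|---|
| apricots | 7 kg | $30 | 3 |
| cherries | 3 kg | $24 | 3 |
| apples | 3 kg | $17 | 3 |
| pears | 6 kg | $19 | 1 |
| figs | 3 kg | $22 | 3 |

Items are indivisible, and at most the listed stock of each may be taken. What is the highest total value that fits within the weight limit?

Top feasible selections:
- 2×apricots + 3×cherries + 3×apples + 3×figs: weight 41, value 249
- 3×apricots + 3×cherries + 1×apples + 3×figs: weight 42, value 245
Best: $249.

$249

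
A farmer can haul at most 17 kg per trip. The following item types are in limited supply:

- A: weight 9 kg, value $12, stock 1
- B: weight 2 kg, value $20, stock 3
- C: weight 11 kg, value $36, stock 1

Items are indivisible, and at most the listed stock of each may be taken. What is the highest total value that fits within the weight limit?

Best selections within weight 17 and stock limits:
- 3×B + 1×C: weight 17, value 96
- 2×B + 1×C: weight 15, value 76
Best: $96.

$96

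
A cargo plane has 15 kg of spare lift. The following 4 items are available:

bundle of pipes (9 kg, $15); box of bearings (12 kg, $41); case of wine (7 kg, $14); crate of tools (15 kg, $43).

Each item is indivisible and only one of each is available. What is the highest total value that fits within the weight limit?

Check high-value combinations within 15 kg:
- crate of tools: weight 15, value 43
- box of bearings: weight 12, value 41
- bundle of pipes: weight 9, value 15
- case of wine: weight 7, value 14
Best: $43.

$43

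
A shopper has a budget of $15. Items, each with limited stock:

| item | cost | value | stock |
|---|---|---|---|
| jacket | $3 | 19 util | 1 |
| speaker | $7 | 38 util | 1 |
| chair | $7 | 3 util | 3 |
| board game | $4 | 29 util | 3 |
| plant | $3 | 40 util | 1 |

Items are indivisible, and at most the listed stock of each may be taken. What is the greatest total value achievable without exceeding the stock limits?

Best selections within cost 15 and stock limits:
- 3×board game + 1×plant: cost 15, value 127
- 1×jacket + 2×board game + 1×plant: cost 14, value 117
Best: 127 util.

127 util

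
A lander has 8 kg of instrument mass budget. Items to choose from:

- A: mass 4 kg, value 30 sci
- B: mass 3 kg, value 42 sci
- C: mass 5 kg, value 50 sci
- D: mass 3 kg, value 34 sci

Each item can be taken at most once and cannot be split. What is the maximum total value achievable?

92 sci

Check high-value combinations within 8 kg:
- B+C: mass 3+5=8, value 42+50=92
- C+D: mass 5+3=8, value 50+34=84
- B+D: mass 3+3=6, value 42+34=76
- A+B: mass 4+3=7, value 30+42=72
- A+D: mass 4+3=7, value 30+34=64
Best: 92 sci.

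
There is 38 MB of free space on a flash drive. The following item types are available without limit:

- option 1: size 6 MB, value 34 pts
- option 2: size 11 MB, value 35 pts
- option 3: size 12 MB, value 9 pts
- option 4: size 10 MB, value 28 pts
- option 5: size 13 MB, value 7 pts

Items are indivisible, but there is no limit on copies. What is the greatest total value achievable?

Best value-per-unit is option 1 at 34/6, and filling with it alone uses size 6×6=36. No mix of the others beats 6×34 = 204.

204 pts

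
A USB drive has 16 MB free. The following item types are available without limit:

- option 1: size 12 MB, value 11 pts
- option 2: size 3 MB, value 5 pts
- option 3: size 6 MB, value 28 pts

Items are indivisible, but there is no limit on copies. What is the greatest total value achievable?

Best value-per-unit is option 3 at 28/6; filling with it alone gives 2×28 = 56.
Optimal mix: 1×option 2 + 2×option 3 → size 15, value 61.

61 pts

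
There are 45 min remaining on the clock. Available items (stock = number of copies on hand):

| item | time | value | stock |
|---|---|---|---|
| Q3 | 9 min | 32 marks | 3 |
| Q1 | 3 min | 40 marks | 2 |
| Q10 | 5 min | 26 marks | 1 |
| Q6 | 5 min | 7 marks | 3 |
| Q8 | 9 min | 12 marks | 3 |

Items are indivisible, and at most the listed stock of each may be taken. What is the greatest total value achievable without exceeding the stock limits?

209 marks

Top feasible selections:
- 3×Q3 + 2×Q1 + 1×Q10 + 1×Q6: time 43, value 209
- 3×Q3 + 2×Q1 + 1×Q10: time 38, value 202
- 2×Q3 + 2×Q1 + 1×Q10 + 3×Q6: time 44, value 191
- 3×Q3 + 2×Q1 + 2×Q6: time 43, value 190
Best: 209 marks.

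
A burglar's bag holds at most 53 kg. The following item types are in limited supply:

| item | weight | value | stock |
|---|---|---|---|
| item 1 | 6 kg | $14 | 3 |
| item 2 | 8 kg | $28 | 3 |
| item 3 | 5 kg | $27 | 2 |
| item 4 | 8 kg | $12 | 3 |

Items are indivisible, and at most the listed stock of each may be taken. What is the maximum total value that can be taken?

Top feasible selections:
- 3×item 1 + 3×item 2 + 2×item 3: weight 52, value 180
- 2×item 1 + 3×item 2 + 2×item 3: weight 46, value 166
- 1×item 1 + 3×item 2 + 2×item 3 + 1×item 4: weight 48, value 164
Best: $180.

$180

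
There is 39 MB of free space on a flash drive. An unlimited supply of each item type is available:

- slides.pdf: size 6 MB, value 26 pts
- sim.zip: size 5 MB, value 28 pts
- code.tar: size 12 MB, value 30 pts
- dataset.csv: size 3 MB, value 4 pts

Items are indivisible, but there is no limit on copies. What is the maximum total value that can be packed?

Best value-per-unit is sim.zip at 28/5; filling with it alone gives 7×28 = 196.
Optimal mix: 7×sim.zip + 1×dataset.csv → size 38, value 200.

200 pts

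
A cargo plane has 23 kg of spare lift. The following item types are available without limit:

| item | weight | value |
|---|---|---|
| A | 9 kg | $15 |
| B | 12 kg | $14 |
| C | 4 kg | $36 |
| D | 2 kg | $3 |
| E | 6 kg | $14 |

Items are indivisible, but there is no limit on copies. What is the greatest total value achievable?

Best value-per-unit is C at 36/4; filling with it alone gives 5×36 = 180.
Optimal mix: 5×C + 1×D → weight 22, value 183.

$183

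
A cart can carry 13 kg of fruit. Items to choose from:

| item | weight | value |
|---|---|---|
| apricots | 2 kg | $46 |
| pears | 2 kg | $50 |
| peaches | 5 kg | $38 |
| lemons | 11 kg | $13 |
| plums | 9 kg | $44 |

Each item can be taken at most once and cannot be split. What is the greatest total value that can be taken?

$140

This is a 0/1 knapsack; check combinations near the capacity.
- apricots+pears+plums: weight 2+2+9=13, value 46+50+44=140
- apricots+pears+peaches: weight 2+2+5=9, value 46+50+38=134
- apricots+pears: weight 2+2=4, value 46+50=96
Best: $140.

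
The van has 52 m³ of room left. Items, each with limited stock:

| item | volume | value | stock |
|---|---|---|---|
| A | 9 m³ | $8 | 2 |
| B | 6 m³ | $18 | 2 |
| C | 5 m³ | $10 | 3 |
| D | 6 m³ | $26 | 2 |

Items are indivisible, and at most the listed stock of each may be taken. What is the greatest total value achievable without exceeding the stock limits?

$126

Best selections within volume 52 and stock limits:
- 1×A + 2×B + 3×C + 2×D: volume 48, value 126
- 2×A + 2×B + 2×C + 2×D: volume 52, value 124
Best: $126.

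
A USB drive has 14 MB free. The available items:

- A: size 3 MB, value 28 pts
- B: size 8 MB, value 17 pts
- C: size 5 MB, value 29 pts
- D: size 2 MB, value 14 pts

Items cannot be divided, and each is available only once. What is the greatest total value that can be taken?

71 pts

This is a 0/1 knapsack; check combinations near the capacity.
- A+C+D: size 3+5+2=10, value 28+29+14=71
- A+B+D: size 3+8+2=13, value 28+17+14=59
- A+C: size 3+5=8, value 28+29=57
Best: 71 pts.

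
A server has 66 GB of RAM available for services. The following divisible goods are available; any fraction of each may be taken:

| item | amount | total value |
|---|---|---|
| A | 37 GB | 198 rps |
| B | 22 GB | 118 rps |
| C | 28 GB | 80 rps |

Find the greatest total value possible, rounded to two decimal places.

Take in order of value per unit:
- B (118/22 per unit): all 22 → value 118, running total 118.00
- A (198/37 per unit): all 37 → value 198, running total 316.00
- C (80/28 per unit): 7 of 28 → value 7×80/28 = 20.0000, running total 336.00
Total 336.00.

336.00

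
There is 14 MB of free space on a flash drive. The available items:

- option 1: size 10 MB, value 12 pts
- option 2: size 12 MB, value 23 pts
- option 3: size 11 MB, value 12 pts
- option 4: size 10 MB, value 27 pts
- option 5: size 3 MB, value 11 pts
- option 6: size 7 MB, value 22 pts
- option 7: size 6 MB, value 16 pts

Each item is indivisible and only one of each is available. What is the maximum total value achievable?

38 pts

Check high-value combinations within 14 MB:
- option 4+option 5: size 10+3=13, value 27+11=38
- option 6+option 7: size 7+6=13, value 22+16=38
- option 5+option 6: size 3+7=10, value 11+22=33
- option 5+option 7: size 3+6=9, value 11+16=27
Best: 38 pts.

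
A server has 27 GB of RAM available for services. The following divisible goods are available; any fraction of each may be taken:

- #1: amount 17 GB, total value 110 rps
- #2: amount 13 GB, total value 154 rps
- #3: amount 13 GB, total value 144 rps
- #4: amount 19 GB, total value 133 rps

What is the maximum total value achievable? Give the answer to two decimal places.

305.00

Take in order of value per unit:
- #2 (154/13 per unit): all 13 → value 154, running total 154.00
- #3 (144/13 per unit): all 13 → value 144, running total 298.00
- #4 (133/19 per unit): 1 of 19 → value 1×133/19 = 7.0000, running total 305.00
Total 305.00.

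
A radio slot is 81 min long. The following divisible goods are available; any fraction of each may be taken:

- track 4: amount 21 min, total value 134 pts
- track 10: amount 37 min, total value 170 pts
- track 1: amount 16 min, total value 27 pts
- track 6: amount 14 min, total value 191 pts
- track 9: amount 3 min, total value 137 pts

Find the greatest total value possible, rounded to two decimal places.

Take in order of value per unit:
- track 9 (137/3 per unit): all 3 → value 137, running total 137.00
- track 6 (191/14 per unit): all 14 → value 191, running total 328.00
- track 4 (134/21 per unit): all 21 → value 134, running total 462.00
- track 10 (170/37 per unit): all 37 → value 170, running total 632.00
- track 1 (27/16 per unit): 6 of 16 → value 6×27/16 = 10.1250, running total 642.13
Total 642.13.

642.13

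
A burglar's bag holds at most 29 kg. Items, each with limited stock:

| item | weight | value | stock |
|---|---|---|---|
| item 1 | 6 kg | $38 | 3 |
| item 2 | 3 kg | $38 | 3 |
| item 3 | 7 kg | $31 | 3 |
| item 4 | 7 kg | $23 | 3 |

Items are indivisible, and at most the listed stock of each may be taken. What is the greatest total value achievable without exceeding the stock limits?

Best selections within weight 29 and stock limits:
- 3×item 1 + 3×item 2: weight 27, value 228
- 2×item 1 + 3×item 2 + 1×item 3: weight 28, value 221
Best: $228.

$228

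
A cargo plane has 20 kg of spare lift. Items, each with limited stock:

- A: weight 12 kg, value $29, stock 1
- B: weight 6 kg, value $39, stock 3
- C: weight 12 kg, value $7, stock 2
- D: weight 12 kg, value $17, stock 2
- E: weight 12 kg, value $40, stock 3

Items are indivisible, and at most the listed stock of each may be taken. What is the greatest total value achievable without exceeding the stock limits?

$117

Top feasible selections:
- 3×B: weight 18, value 117
- 1×B + 1×E: weight 18, value 79
- 2×B: weight 12, value 78
Best: $117.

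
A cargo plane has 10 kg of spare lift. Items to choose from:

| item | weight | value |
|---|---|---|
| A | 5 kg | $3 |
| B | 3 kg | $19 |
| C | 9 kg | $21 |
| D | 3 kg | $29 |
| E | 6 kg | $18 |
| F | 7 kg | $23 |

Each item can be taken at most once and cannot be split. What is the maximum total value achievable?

Check high-value combinations within 10 kg:
- D+F: weight 3+7=10, value 29+23=52
- B+D: weight 3+3=6, value 19+29=48
- D+E: weight 3+6=9, value 29+18=47
- B+F: weight 3+7=10, value 19+23=42
- B+E: weight 3+6=9, value 19+18=37
Best: $52.

$52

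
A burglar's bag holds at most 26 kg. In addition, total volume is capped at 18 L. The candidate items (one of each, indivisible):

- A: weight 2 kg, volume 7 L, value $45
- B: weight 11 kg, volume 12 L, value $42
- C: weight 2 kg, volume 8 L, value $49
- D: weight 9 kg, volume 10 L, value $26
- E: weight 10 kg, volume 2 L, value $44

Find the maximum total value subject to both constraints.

$138

Feasible sets respecting both limits:
- A+C+E: weight 14, volume 17, value 138
- A+C: weight 4, volume 15, value 94
- C+E: weight 12, volume 10, value 93
- A+E: weight 12, volume 9, value 89
Best: $138.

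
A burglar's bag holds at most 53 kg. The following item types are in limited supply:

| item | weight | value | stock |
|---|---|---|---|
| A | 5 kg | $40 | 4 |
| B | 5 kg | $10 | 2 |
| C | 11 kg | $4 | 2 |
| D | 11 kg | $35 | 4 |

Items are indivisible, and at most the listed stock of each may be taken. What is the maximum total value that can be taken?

$265

Best selections within weight 53 and stock limits:
- 4×A + 3×D: weight 53, value 265
- 4×A + 2×B + 2×D: weight 52, value 250
- 4×A + 1×B + 2×D: weight 47, value 240
Best: $265.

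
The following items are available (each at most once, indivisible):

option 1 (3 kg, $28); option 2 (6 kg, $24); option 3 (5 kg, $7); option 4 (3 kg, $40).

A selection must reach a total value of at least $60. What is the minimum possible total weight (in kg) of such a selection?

6

Subsets with value ≥ 60, sorted by total weight:
- option 1+option 4: weight 6, value 68
- option 2+option 4: weight 9, value 64
- option 1+option 3+option 4: weight 11, value 75
Minimum weight: 6 kg.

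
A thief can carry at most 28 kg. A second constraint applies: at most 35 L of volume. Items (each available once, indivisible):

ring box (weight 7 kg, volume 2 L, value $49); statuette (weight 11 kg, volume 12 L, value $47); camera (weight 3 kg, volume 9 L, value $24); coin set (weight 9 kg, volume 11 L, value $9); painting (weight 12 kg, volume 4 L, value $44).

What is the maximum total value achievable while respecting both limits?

Feasible sets respecting both limits:
- ring box+statuette+camera: weight 21, volume 23, value 120
- ring box+camera+painting: weight 22, volume 15, value 117
- statuette+camera+painting: weight 26, volume 25, value 115
Best: $120.

$120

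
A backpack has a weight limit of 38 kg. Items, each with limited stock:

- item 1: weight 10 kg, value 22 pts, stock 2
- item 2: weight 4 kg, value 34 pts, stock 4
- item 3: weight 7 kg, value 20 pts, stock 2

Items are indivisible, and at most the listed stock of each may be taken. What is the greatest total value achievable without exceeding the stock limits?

180 pts

Top feasible selections:
- 2×item 1 + 4×item 2: weight 36, value 180
- 1×item 1 + 4×item 2 + 1×item 3: weight 33, value 178
Best: 180 pts.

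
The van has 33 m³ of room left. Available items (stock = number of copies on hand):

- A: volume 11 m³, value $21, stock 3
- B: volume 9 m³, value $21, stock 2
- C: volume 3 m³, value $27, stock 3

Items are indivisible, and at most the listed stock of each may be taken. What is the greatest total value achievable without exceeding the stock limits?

Best selections within volume 33 and stock limits:
- 2×B + 3×C: volume 27, value 123
- 1×A + 1×B + 3×C: volume 29, value 123
- 2×A + 3×C: volume 31, value 123
- 1×B + 3×C: volume 18, value 102
Best: $123.

$123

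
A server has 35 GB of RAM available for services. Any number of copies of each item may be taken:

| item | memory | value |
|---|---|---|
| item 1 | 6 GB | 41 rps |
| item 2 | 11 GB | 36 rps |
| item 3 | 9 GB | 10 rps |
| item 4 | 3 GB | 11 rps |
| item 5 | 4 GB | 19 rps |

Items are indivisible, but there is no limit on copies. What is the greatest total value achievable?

224 rps

Best value-per-unit is item 1 at 41/6; filling with it alone gives 5×41 = 205.
Optimal mix: 5×item 1 + 1×item 5 → memory 34, value 224.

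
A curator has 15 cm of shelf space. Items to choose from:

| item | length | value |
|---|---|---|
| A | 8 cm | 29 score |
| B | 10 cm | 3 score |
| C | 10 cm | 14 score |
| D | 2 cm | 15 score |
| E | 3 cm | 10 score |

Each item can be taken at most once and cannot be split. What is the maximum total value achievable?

Check high-value combinations within 15 cm:
- A+D+E: length 8+2+3=13, value 29+15+10=54
- A+D: length 8+2=10, value 29+15=44
- A+E: length 8+3=11, value 29+10=39
Best: 54 score.

54 score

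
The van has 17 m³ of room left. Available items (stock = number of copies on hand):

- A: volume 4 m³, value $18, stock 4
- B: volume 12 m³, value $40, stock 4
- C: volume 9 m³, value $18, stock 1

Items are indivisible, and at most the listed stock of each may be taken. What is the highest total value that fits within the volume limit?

$72

Top feasible selections:
- 4×A: volume 16, value 72
- 1×A + 1×B: volume 16, value 58
- 3×A: volume 12, value 54
Best: $72.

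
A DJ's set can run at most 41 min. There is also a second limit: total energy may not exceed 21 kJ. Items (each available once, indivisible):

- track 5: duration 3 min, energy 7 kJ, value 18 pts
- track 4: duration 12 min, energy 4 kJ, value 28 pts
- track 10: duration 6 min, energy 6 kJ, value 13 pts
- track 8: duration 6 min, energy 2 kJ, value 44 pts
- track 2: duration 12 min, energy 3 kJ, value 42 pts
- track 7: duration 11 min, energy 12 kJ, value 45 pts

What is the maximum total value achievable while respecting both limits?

Feasible sets respecting both limits:
- track 4+track 8+track 2+track 7: duration 41, energy 21, value 159
- track 5+track 4+track 8+track 2: duration 33, energy 16, value 132
- track 8+track 2+track 7: duration 29, energy 17, value 131
Best: 159 pts.

159 pts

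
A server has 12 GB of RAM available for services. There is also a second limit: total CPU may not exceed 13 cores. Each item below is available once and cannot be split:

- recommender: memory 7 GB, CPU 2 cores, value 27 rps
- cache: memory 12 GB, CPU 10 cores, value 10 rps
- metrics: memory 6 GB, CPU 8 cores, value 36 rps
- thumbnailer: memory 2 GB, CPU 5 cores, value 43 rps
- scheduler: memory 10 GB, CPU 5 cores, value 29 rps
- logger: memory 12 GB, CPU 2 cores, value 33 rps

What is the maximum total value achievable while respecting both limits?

79 rps

Feasible sets respecting both limits:
- metrics+thumbnailer: memory 8, CPU 13, value 79
- thumbnailer+scheduler: memory 12, CPU 10, value 72
- recommender+thumbnailer: memory 9, CPU 7, value 70
- thumbnailer: memory 2, CPU 5, value 43
Best: 79 rps.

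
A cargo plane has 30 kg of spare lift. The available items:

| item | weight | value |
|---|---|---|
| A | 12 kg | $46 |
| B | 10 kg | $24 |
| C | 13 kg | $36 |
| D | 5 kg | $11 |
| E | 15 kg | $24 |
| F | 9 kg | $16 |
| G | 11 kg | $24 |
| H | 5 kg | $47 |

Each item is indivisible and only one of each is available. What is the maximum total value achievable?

$129

Check high-value combinations within 30 kg:
- A+C+H: weight 12+13+5=30, value 46+36+47=129
- A+B+H: weight 12+10+5=27, value 46+24+47=117
- A+G+H: weight 12+11+5=28, value 46+24+47=117
Best: $129.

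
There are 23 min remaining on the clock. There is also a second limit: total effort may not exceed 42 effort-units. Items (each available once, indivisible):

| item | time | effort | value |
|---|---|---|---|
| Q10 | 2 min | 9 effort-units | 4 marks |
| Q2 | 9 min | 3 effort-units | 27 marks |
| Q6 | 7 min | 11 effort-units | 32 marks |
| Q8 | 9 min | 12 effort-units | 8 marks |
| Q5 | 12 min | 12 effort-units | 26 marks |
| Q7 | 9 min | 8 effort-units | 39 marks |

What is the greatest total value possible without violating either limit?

75 marks

Feasible sets respecting both limits:
- Q10+Q6+Q7: time 18, effort 28, value 75
- Q6+Q7: time 16, effort 19, value 71
- Q10+Q2+Q7: time 20, effort 20, value 70
- Q10+Q5+Q7: time 23, effort 29, value 69
Best: 75 marks.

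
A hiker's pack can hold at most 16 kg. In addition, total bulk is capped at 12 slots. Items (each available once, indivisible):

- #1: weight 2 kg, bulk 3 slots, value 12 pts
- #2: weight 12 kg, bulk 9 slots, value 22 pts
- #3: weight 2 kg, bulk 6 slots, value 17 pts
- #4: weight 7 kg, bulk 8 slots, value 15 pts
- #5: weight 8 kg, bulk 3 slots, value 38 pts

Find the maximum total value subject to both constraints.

67 pts

Feasible sets respecting both limits:
- #1+#3+#5: weight 12, bulk 12, value 67
- #3+#5: weight 10, bulk 9, value 55
- #4+#5: weight 15, bulk 11, value 53
- #1+#5: weight 10, bulk 6, value 50
Best: 67 pts.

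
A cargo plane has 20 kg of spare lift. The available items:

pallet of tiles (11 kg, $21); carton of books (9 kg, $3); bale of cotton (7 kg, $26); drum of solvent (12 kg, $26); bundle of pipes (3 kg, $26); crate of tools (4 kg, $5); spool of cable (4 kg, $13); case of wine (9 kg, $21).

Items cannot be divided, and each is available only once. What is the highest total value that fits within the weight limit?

$73

Check high-value combinations within 20 kg:
- bale of cotton+bundle of pipes+case of wine: weight 7+3+9=19, value 26+26+21=73
- bale of cotton+bundle of pipes+crate of tools+spool of cable: weight 7+3+4+4=18, value 26+26+5+13=70
- bale of cotton+bundle of pipes+spool of cable: weight 7+3+4=14, value 26+26+13=65
- drum of solvent+bundle of pipes+spool of cable: weight 12+3+4=19, value 26+26+13=65
Best: $73.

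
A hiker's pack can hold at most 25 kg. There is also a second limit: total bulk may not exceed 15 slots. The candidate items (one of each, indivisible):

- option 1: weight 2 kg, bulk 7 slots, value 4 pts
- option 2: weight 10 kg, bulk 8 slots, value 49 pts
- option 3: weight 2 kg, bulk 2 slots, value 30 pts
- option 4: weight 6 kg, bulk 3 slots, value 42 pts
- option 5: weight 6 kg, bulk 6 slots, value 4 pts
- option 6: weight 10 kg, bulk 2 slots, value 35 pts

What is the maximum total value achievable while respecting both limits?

121 pts

Feasible sets respecting both limits:
- option 2+option 3+option 4: weight 18, bulk 13, value 121
- option 2+option 3+option 6: weight 22, bulk 12, value 114
- option 1+option 3+option 4+option 6: weight 20, bulk 14, value 111
Best: 121 pts.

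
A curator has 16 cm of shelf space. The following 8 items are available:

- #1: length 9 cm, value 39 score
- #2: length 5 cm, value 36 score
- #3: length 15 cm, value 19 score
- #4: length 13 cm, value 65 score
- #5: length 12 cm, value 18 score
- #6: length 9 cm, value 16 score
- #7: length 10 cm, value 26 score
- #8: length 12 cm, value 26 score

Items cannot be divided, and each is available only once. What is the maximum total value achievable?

75 score

Check high-value combinations within 16 cm:
- #1+#2: length 9+5=14, value 39+36=75
- #4: length 13, value 65
- #2+#7: length 5+10=15, value 36+26=62
Best: 75 score.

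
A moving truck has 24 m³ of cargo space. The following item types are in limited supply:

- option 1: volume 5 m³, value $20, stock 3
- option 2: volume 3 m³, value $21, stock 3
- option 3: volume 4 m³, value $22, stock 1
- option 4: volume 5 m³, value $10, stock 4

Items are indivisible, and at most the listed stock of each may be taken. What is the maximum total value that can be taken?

$125

Top feasible selections:
- 2×option 1 + 3×option 2 + 1×option 3: volume 23, value 125
- 3×option 1 + 3×option 2: volume 24, value 123
Best: $125.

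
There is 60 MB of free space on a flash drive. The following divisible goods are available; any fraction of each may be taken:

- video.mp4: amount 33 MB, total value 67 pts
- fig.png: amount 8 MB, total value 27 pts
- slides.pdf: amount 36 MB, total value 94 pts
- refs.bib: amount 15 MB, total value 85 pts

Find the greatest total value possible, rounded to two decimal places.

208.03

Take in order of value per unit:
- refs.bib (85/15 per unit): all 15 → value 85, running total 85.00
- fig.png (27/8 per unit): all 8 → value 27, running total 112.00
- slides.pdf (94/36 per unit): all 36 → value 94, running total 206.00
- video.mp4 (67/33 per unit): 1 of 33 → value 1×67/33 = 2.0303, running total 208.03
Total 208.03.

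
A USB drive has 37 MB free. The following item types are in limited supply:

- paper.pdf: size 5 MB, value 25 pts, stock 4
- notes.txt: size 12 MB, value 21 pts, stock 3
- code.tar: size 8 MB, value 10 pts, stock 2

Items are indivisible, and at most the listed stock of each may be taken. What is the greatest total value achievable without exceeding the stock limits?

Best selections within size 37 and stock limits:
- 4×paper.pdf + 1×notes.txt: size 32, value 121
- 4×paper.pdf + 2×code.tar: size 36, value 120
- 4×paper.pdf + 1×code.tar: size 28, value 110
Best: 121 pts.

121 pts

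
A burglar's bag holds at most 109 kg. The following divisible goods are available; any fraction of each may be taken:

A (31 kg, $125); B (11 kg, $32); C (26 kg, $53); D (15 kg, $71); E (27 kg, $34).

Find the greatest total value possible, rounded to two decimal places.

313.74

Take in order of value per unit:
- D (71/15 per unit): all 15 → value 71, running total 71.00
- A (125/31 per unit): all 31 → value 125, running total 196.00
- B (32/11 per unit): all 11 → value 32, running total 228.00
- C (53/26 per unit): all 26 → value 53, running total 281.00
- E (34/27 per unit): 26 of 27 → value 26×34/27 = 32.7407, running total 313.74
Total 313.74.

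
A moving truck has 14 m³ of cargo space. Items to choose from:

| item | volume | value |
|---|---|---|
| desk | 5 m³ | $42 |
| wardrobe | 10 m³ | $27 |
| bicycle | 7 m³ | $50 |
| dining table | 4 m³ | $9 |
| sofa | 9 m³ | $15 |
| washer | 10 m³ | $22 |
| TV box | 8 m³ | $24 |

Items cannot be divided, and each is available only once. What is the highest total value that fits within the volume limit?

Check high-value combinations within 14 m³:
- desk+bicycle: volume 5+7=12, value 42+50=92
- desk+TV box: volume 5+8=13, value 42+24=66
- bicycle+dining table: volume 7+4=11, value 50+9=59
- desk+sofa: volume 5+9=14, value 42+15=57
Best: $92.

$92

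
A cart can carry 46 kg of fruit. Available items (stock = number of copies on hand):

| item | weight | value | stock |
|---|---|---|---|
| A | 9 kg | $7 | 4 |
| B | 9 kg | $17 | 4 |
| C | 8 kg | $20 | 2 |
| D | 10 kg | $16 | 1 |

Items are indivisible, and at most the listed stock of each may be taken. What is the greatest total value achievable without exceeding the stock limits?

Best selections within weight 46 and stock limits:
- 3×B + 2×C: weight 43, value 91
- 2×B + 2×C + 1×D: weight 44, value 90
- 4×B + 1×C: weight 44, value 88
- 3×B + 1×C + 1×D: weight 45, value 87
Best: $91.

$91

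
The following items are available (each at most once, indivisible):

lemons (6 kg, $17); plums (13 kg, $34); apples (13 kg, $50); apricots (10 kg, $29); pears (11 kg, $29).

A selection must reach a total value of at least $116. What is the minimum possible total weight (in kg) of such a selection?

Subsets with value ≥ 116, sorted by total weight:
- lemons+apples+apricots+pears: weight 40, value 125
- lemons+plums+apples+apricots: weight 42, value 130
- lemons+plums+apples+pears: weight 43, value 130
Minimum weight: 40 kg.

40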